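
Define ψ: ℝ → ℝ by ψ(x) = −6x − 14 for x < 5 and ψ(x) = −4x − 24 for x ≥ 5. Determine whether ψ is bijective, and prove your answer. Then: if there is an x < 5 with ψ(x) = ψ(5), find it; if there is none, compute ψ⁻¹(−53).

29/4

Both pieces are strictly decreasing (slopes −6 and −4), so each is injective on its own interval.
The left piece maps (−∞, 5) onto (−44, ∞); the right piece maps [5, ∞) onto (−∞, −44].
Since −44 = −44, the images partition ℝ: ψ is injective and surjective, hence bijective.
Because the two images are disjoint, no x < 5 has ψ(x) = ψ(5), so we compute ψ⁻¹(−53): −53 lies in (−∞, −44], so solve −4x − 24 = −53: x = (−53 + 24)/(−4) = 29/4.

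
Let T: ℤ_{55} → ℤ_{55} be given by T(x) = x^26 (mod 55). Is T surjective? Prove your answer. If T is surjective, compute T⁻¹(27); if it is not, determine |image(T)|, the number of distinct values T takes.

18

T(3): Repeated squaring mod 55: 3^1 ≡ 3, 3^2 ≡ 3² = 9, 3^4 ≡ 9² = 81 ≡ 26, 3^8 ≡ 26² = 676 ≡ 16, 3^16 ≡ 16² = 256 ≡ 36. Since 26 = 16 + 8 + 2, 3^26 ≡ 36·16·9: 36·16 = 576 ≡ 26, then 26·9 = 234 ≡ 14. So 3^26 ≡ 14 (mod 55).
T(8): Repeated squaring mod 55: 8^1 ≡ 8, 8^2 ≡ 8² = 64 ≡ 9, 8^4 ≡ 9² = 81 ≡ 26, 8^8 ≡ 26² = 676 ≡ 16, 8^16 ≡ 16² = 256 ≡ 36. Since 26 = 16 + 8 + 2, 8^26 ≡ 36·16·9: 36·16 = 576 ≡ 26, then 26·9 = 234 ≡ 14. So 8^26 ≡ 14 (mod 55).
So T(3) = T(8) = 14 while 3 ≠ 8, so T is not injective.
A non-injective map from the 55-element set ℤ_{55} to itself takes at most 54 distinct values, so it cannot be surjective. Thus T is not surjective.
Since T is not surjective, we determine |image(T)|. Computing x^26 mod 55 for each x (by repeated squaring, reducing mod 55 at every step), the values T(0), T(1), …, T(54) are: 0, 1, 9, 14, 26, 5, 16, 4, 14, 31, 45, 11, 34, 9, 36, 15, 16, 49, 4, 36, 20, 1, 44, 34, 31, 25, 26, 49, 49, 26, 25, 31, 34, 44, 1, 20, 36, 4, 49, 16, 15, 36, 9, 34, 11, 45, 31, 14, 4, 16, 5, 26, 14, 9, 1.
The distinct values are {0, 1, 4, 5, 9, 11, 14, 15, 16, 20, 25, 26, 31, 34, 36, 44, 45, 49}; there are 18 of them.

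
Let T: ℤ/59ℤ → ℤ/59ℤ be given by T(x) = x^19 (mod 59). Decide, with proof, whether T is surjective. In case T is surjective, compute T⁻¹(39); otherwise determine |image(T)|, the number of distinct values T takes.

Since 59 is prime, the nonzero elements of ℤ/59ℤ form a cyclic group of order 58.
As gcd(19, 58) = 1, raising to the 19th power is a bijection on this group: if x_1^19 ≡ x_2^19 then (x_1x_2^{−1})^19 = 1, and the only element of order dividing gcd(19, 58) = 1 is 1, so x_1 = x_2.
With T(0) = 0 this makes T injective on all of ℤ/59ℤ, hence bijective (finite equal-size domain and codomain). In particular T is surjective.
Since T is surjective, we find the preimage of 39. The inverse of x ↦ x^19 on (ℤ/59ℤ)^× is x ↦ x^55, because 19·55 = 1045 = 18·58 + 1 ≡ 1 (mod 58) and x^{58} = 1 for x ≠ 0 (Fermat). So T⁻¹(39) = 39^55 mod 59.
Repeated squaring mod 59: 39^1 ≡ 39, 39^2 ≡ 39² = 1521 ≡ 46, 39^4 ≡ 46² = 2116 ≡ 51, 39^8 ≡ 51² = 2601 ≡ 5, 39^16 ≡ 5² = 25, 39^32 ≡ 25² = 625 ≡ 35. Since 55 = 32 + 16 + 4 + 2 + 1, 39^55 ≡ 35·25·51·46·39: 35·25 = 875 ≡ 49, then 49·51 = 2499 ≡ 21, then 21·46 = 966 ≡ 22, then 22·39 = 858 ≡ 32. So 39^55 ≡ 32 (mod 59).
Hence T⁻¹(39) = 32.

32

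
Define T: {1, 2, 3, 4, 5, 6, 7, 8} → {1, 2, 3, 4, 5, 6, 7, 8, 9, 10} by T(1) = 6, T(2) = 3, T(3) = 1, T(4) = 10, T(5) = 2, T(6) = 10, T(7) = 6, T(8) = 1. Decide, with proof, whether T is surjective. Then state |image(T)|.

No element maps to 4, so T is not surjective.
The image of T is {1, 2, 3, 6, 10}, which has 5 elements.

5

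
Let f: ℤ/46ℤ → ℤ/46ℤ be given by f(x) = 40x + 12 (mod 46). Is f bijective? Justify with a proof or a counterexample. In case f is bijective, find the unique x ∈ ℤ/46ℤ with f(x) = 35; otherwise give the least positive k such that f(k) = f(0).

We have gcd(40, 46) = 2 > 1. Taking s = 0 and t = 23: f(0) = 12 and f(23) = 40·23 + 12 = 932 ≡ 12 (mod 46).
So f(0) = f(23) while 0 ≠ 23, therefore f is not injective, hence not bijective.
Since f is not bijective, we find the least positive k with f(k) = f(0): this means 40k ≡ 0 (mod 46), i.e. 46 ∣ 40k. Since gcd(40, 46) = 2, dividing through by 2 this holds exactly when 23 ∣ 20k, and as gcd(20, 23) = 1, exactly when 23 ∣ k.
The smallest positive such k is 23.

23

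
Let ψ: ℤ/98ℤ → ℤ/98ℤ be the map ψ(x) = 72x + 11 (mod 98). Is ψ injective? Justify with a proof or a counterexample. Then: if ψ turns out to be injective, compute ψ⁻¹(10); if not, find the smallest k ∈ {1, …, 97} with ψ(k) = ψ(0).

We have gcd(72, 98) = 2 > 1. Taking u = 0 and v = 49: ψ(0) = 11 and ψ(49) = 72·49 + 11 = 3539 ≡ 11 (mod 98).
So ψ(0) = ψ(49) while 0 ≠ 49, therefore ψ is not injective.
Since ψ is not injective, we find the least positive k with ψ(k) = ψ(0): this means 72k ≡ 0 (mod 98), i.e. 98 ∣ 72k. Since gcd(72, 98) = 2, dividing through by 2 this holds exactly when 49 ∣ 36k, and as gcd(36, 49) = 1, exactly when 49 ∣ k.
The smallest positive such k is 49.

49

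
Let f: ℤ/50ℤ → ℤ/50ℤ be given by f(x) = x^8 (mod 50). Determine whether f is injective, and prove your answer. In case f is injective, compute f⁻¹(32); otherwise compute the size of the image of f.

f(1) = 1^8 = 1.
f(7): Repeated squaring mod 50: 7^1 ≡ 7, 7^2 ≡ 7² = 49, 7^4 ≡ 49² = 2401 ≡ 1, 7^8 ≡ 1² = 1. So 7^8 ≡ 1 (mod 50).
So f(1) = f(7) = 1 while 1 ≠ 7, hence f is not injective.
Since f is not injective, we determine |image(f)|. Computing x^8 mod 50 for each x (by repeated squaring, reducing mod 50 at every step), the values f(0), f(1), …, f(49) are: 0, 1, 6, 11, 36, 25, 16, 1, 16, 21, 0, 31, 46, 21, 6, 25, 46, 41, 26, 41, 0, 11, 36, 31, 26, 25, 26, 31, 36, 11, 0, 41, 26, 41, 46, 25, 6, 21, 46, 31, 0, 21, 16, 1, 16, 25, 36, 11, 6, 1.
The distinct values are {0, 1, 6, 11, 16, 21, 25, 26, 31, 36, 41, 46}; there are 12 of them.

12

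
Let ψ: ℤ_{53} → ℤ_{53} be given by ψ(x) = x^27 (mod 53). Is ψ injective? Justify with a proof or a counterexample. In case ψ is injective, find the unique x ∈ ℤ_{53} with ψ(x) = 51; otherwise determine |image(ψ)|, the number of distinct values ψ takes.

Since 53 is prime, the nonzero elements of ℤ_{53} form a cyclic group of order 52.
As gcd(27, 52) = 1, raising to the 27th power is a bijection on this group: if s^27 ≡ t^27 then (st^{−1})^27 = 1, and the only element of order dividing gcd(27, 52) = 1 is 1, so s = t.
With ψ(0) = 0 this makes ψ injective on all of ℤ_{53}, hence bijective (finite equal-size domain and codomain). In particular ψ is injective.
Since ψ is injective, we find the preimage of 51. The inverse of x ↦ x^27 on (ℤ_{53})^× is x ↦ x^27, because 27·27 = 729 = 14·52 + 1 ≡ 1 (mod 52) and x^{52} = 1 for x ≠ 0 (Fermat). So ψ⁻¹(51) = 51^27 mod 53.
Repeated squaring mod 53: 51^1 ≡ 51, 51^2 ≡ 51² = 2601 ≡ 4, 51^4 ≡ 4² = 16, 51^8 ≡ 16² = 256 ≡ 44, 51^16 ≡ 44² = 1936 ≡ 28. Since 27 = 16 + 8 + 2 + 1, 51^27 ≡ 28·44·4·51: 28·44 = 1232 ≡ 13, then 13·4 = 52, then 52·51 = 2652 ≡ 2. So 51^27 ≡ 2 (mod 53).
Hence ψ⁻¹(51) = 2.

2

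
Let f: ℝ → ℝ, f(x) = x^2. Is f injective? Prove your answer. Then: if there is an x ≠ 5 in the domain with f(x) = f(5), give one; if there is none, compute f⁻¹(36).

f(5) = 25 = (−5)^2 = f(−5) (since 2 is even), with 5 ≠ −5. So f is not injective.
For the follow-up, such an x exists: taking x = −5 ∈ ℝ gives f(−5) = 25 = f(5) with −5 ≠ 5.

-5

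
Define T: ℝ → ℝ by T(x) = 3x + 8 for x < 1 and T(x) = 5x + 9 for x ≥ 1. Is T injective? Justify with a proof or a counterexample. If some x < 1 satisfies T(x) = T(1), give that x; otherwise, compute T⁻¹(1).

-7/3

Both pieces are strictly increasing (slopes 3 and 5), so each is injective on its own interval.
The left piece maps (−∞, 1) onto (−∞, 11); the right piece maps [1, ∞) onto [14, ∞).
These images are disjoint, so no value is attained by both pieces. Thus T is injective.
Because the two images are disjoint, no x < 1 has T(x) = T(1), so we compute T⁻¹(1): 1 lies in (−∞, 11), so solve 3x + 8 = 1: x = (1 − 8)/3 = −7/3.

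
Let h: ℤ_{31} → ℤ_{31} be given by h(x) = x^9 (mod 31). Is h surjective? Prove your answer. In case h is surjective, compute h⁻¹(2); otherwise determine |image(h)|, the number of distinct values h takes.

11

h(1) = 1^9 = 1.
h(5): Repeated squaring mod 31: 5^1 ≡ 5, 5^2 ≡ 5² = 25, 5^4 ≡ 25² = 625 ≡ 5, 5^8 ≡ 5² = 25. Since 9 = 8 + 1, 5^9 ≡ 25·5: 25·5 = 125 ≡ 1. So 5^9 ≡ 1 (mod 31).
So h(1) = h(5) = 1 while 1 ≠ 5, thus h is not injective.
A non-injective map from the 31-element set ℤ_{31} to itself takes at most 30 distinct values, so it cannot be surjective. Thus h is not surjective.
Since h is not surjective, we determine |image(h)|. Computing x^9 mod 31 for each x (by repeated squaring, reducing mod 31 at every step), the values h(0), h(1), …, h(30) are: 0, 1, 16, 29, 8, 1, 30, 8, 4, 4, 16, 23, 15, 29, 4, 29, 2, 27, 2, 16, 8, 15, 27, 27, 23, 1, 30, 23, 2, 15, 30.
The distinct values are {0, 1, 2, 4, 8, 15, 16, 23, 27, 29, 30}; there are 11 of them.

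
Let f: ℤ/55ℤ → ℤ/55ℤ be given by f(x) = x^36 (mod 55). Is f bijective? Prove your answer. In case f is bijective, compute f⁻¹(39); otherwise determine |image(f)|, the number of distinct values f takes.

12

f(4): Repeated squaring mod 55: 4^1 ≡ 4, 4^2 ≡ 4² = 16, 4^4 ≡ 16² = 256 ≡ 36, 4^8 ≡ 36² = 1296 ≡ 31, 4^16 ≡ 31² = 961 ≡ 26, 4^32 ≡ 26² = 676 ≡ 16. Since 36 = 32 + 4, 4^36 ≡ 16·36: 16·36 = 576 ≡ 26. So 4^36 ≡ 26 (mod 55).
f(7): Repeated squaring mod 55: 7^1 ≡ 7, 7^2 ≡ 7² = 49, 7^4 ≡ 49² = 2401 ≡ 36, 7^8 ≡ 36² = 1296 ≡ 31, 7^16 ≡ 31² = 961 ≡ 26, 7^32 ≡ 26² = 676 ≡ 16. Since 36 = 32 + 4, 7^36 ≡ 16·36: 16·36 = 576 ≡ 26. So 7^36 ≡ 26 (mod 55).
So f(4) = f(7) = 26 while 4 ≠ 7, therefore f is not injective, hence not bijective.
Since f is not bijective, we determine |image(f)|. Computing x^36 mod 55 for each x (by repeated squaring, reducing mod 55 at every step), the values f(0), f(1), …, f(54) are: 0, 1, 31, 36, 26, 5, 16, 26, 36, 31, 45, 11, 1, 31, 36, 15, 16, 16, 26, 36, 20, 1, 11, 1, 31, 25, 26, 16, 16, 26, 25, 31, 1, 11, 1, 20, 36, 26, 16, 16, 15, 36, 31, 1, 11, 45, 31, 36, 26, 16, 5, 26, 36, 31, 1.
The distinct values are {0, 1, 5, 11, 15, 16, 20, 25, 26, 31, 36, 45}; there are 12 of them.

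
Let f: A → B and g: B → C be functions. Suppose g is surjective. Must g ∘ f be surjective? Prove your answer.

No. Take A = {0}, B = C = {0, 1, 2, 3, 4}, f(0) = 0, and g = identity (surjective).
Then (g ∘ f)(0) = 0, and 4 ∈ C has no preimage under g ∘ f, so g ∘ f is not surjective.

not surjective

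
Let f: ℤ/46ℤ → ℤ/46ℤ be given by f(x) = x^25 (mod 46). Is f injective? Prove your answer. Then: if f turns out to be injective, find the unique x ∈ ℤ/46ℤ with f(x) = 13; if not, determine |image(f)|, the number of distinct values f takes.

Computing x^25 mod 46 for each x (by repeated squaring, reducing mod 46 at every step), the values f(0), f(1), …, f(45) are: 0, 1, 8, 27, 18, 33, 32, 21, 6, 39, 34, 43, 26, 35, 30, 17, 2, 37, 36, 5, 42, 15, 22, 23, 24, 31, 4, 41, 10, 9, 44, 29, 16, 11, 20, 3, 12, 7, 40, 25, 14, 13, 28, 19, 38, 45.
Every element of ℤ/46ℤ appears exactly once in this list, so f is a bijection, and in particular injective.
Since f is injective, we read off the preimage of 13 from the same table: f(41) = 13, so f⁻¹(13) = 41.

41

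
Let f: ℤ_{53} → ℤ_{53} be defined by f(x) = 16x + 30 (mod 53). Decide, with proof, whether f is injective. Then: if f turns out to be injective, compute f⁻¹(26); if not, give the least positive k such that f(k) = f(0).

By definition, f is injective when f(s) = f(t) forces s = t.
If f(s) = f(t), then 16s ≡ 16t (mod 53). Because gcd(16, 53) = 1, we may cancel 16 to get s ≡ t (mod 53).
So f is injective.
We now compute 16⁻¹ mod 53 explicitly. Euclid's algorithm: 53 = 3·16 + 5, 16 = 3·5 + 1; back-substituting gives 1 = 10·16 − 3·53, so 16⁻¹ ≡ 10 (mod 53).
Since f is injective, we find f⁻¹(26): we need 16x ≡ 26 − 30 ≡ 49 (mod 53). Using 16⁻¹ = 10: x ≡ 10·49 = 490 = 9·53 + 13, so x = 13.
Check: f(13) = 16·13 + 30 = 238 = 4·53 + 26 ≡ 26 (mod 53).

13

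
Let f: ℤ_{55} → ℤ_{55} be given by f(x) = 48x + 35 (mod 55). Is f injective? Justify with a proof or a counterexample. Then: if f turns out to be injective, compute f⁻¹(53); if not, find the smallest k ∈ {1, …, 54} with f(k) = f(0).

By definition, f is injective if f(u) = f(v) implies u = v.
Suppose f(u) = f(v) in ℤ_{55}. Then 48u + 35 ≡ 48v + 35 (mod 55), so 48(u − v) ≡ 0 (mod 55).
Since gcd(48, 55) = 1, 48 is invertible modulo 55, hence u − v ≡ 0 (mod 55), i.e. u = v.
Hence f is injective.
We now compute 48⁻¹ mod 55 explicitly. Euclid's algorithm: 55 = 1·48 + 7, 48 = 6·7 + 6, 7 = 1·6 + 1; back-substituting gives 1 = 47·48 − 41·55, so 48⁻¹ ≡ 47 (mod 55).
Since f is injective, we find f⁻¹(53): we need 48x ≡ 53 − 35 ≡ 18 (mod 55). Using 48⁻¹ = 47: x ≡ 47·18 = 846 = 15·55 + 21, so x = 21.
Check: f(21) = 48·21 + 35 = 1043 = 18·55 + 53 ≡ 53 (mod 55).

21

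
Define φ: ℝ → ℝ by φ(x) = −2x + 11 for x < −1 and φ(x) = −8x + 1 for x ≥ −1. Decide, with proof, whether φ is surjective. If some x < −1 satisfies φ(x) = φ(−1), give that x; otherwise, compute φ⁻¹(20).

Both pieces are strictly decreasing (slopes −2 and −8), so each is injective on its own interval.
The left piece maps (−∞, −1) onto (13, ∞); the right piece maps [−1, ∞) onto (−∞, 9].
The union (13, ∞) ∪ (−∞, 9] omits the interval between 13 and 9; in particular 13 has no preimage. So φ is not surjective.
Because the two images are disjoint, no x < −1 has φ(x) = φ(−1), so we compute φ⁻¹(20): 20 lies in (13, ∞), so solve −2x + 11 = 20: x = (20 − 11)/(−2) = −9/2.

-9/2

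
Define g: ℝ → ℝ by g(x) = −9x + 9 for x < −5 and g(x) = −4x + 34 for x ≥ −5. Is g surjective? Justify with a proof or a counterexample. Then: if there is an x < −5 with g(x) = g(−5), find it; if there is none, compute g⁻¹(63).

-6

Both pieces are strictly decreasing (slopes −9 and −4), so each is injective on its own interval.
The left piece maps (−∞, −5) onto (54, ∞); the right piece maps [−5, ∞) onto (−∞, 54].
These images together cover ℝ, so g is surjective.
Because the two images are disjoint, no x < −5 has g(x) = g(−5), so we compute g⁻¹(63): 63 lies in (54, ∞), so solve −9x + 9 = 63: x = (63 − 9)/(−9) = −6.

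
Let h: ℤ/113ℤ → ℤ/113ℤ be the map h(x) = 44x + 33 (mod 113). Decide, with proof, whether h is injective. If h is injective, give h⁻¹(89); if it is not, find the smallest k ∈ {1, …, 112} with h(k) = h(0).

104

By definition, h is injective when h(s) = h(t) forces s = t.
If h(s) = h(t), then 44s ≡ 44t (mod 113). Because gcd(44, 113) = 1, we may cancel 44 to get s ≡ t (mod 113).
Therefore h is injective.
We now compute 44⁻¹ mod 113 explicitly. Euclid's algorithm: 113 = 2·44 + 25, 44 = 1·25 + 19, 25 = 1·19 + 6, 19 = 3·6 + 1; back-substituting gives 1 = 18·44 − 7·113, so 44⁻¹ ≡ 18 (mod 113).
Since h is injective, we find h⁻¹(89): we need 44x ≡ 89 − 33 ≡ 56 (mod 113). Using 44⁻¹ = 18: x ≡ 18·56 = 1008 = 8·113 + 104, so x = 104.
Check: h(104) = 44·104 + 33 = 4609 = 40·113 + 89 ≡ 89 (mod 113).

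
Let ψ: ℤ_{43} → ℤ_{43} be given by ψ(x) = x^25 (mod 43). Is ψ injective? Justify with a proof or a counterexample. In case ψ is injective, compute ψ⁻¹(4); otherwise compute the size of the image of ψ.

Since 43 is prime, the nonzero elements of ℤ_{43} form a cyclic group of order 42.
As gcd(25, 42) = 1, raising to the 25th power is a bijection on this group: if u^25 ≡ v^25 then (uv^{−1})^25 = 1, and the only element of order dividing gcd(25, 42) = 1 is 1, so u = v.
With ψ(0) = 0 this makes ψ injective on all of ℤ_{43}, hence bijective (finite equal-size domain and codomain). In particular ψ is injective.
Since ψ is injective, we find the preimage of 4. The inverse of x ↦ x^25 on (ℤ_{43})^× is x ↦ x^37, because 25·37 = 925 = 22·42 + 1 ≡ 1 (mod 42) and x^{42} = 1 for x ≠ 0 (Fermat). So ψ⁻¹(4) = 4^37 mod 43.
Repeated squaring mod 43: 4^1 ≡ 4, 4^2 ≡ 4² = 16, 4^4 ≡ 16² = 256 ≡ 41, 4^8 ≡ 41² = 1681 ≡ 4, 4^16 ≡ 4² = 16, 4^32 ≡ 16² = 256 ≡ 41. Since 37 = 32 + 4 + 1, 4^37 ≡ 41·41·4: 41·41 = 1681 ≡ 4, then 4·4 = 16. So 4^37 ≡ 16 (mod 43).
Hence ψ⁻¹(4) = 16.

16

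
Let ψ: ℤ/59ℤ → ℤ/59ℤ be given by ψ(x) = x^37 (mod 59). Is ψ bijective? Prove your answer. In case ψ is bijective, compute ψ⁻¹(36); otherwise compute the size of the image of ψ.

Since 59 is prime, the nonzero elements of ℤ/59ℤ form a cyclic group of order 58.
As gcd(37, 58) = 1, raising to the 37th power is a bijection on this group: if u^37 ≡ v^37 then (uv^{−1})^37 = 1, and the only element of order dividing gcd(37, 58) = 1 is 1, so u = v.
With ψ(0) = 0 this makes ψ injective on all of ℤ/59ℤ, hence bijective (finite equal-size domain and codomain). In particular ψ is bijective.
Since ψ is bijective, we find the preimage of 36. The inverse of x ↦ x^37 on (ℤ/59ℤ)^× is x ↦ x^11, because 37·11 = 407 = 7·58 + 1 ≡ 1 (mod 58) and x^{58} = 1 for x ≠ 0 (Fermat). So ψ⁻¹(36) = 36^11 mod 59.
Repeated squaring mod 59: 36^1 ≡ 36, 36^2 ≡ 36² = 1296 ≡ 57, 36^4 ≡ 57² = 3249 ≡ 4, 36^8 ≡ 4² = 16. Since 11 = 8 + 2 + 1, 36^11 ≡ 16·57·36: 16·57 = 912 ≡ 27, then 27·36 = 972 ≡ 28. So 36^11 ≡ 28 (mod 59).
Hence ψ⁻¹(36) = 28.

28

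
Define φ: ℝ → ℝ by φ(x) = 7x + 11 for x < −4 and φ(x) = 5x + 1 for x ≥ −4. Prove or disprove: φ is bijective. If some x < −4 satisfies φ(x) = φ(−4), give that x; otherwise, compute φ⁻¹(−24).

-30/7

Both pieces are strictly increasing (slopes 7 and 5), so each is injective on its own interval.
The left piece maps (−∞, −4) onto (−∞, −17); the right piece maps [−4, ∞) onto [−19, ∞).
These images overlap. In particular φ(−4) = −19 (right piece), and solving 7x + 11 = −19 on the left piece gives x = −30/7 < −4.
So φ(−30/7) = φ(−4) with −30/7 ≠ −4, and φ is not injective, hence not bijective. This x = −30/7 is the requested value below −4.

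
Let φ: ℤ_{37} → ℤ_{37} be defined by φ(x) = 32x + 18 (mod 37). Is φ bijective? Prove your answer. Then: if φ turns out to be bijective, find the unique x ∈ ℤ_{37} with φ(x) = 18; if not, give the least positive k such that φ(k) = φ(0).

0

Suppose φ(x_1) = φ(x_2) in ℤ_{37}. Then 32x_1 + 18 ≡ 32x_2 + 18 (mod 37), thus 32(x_1 − x_2) ≡ 0 (mod 37).
Since gcd(32, 37) = 1, 32 is invertible modulo 37, therefore x_1 − x_2 ≡ 0 (mod 37), i.e. x_1 = x_2.
We now compute 32⁻¹ mod 37 explicitly. Euclid's algorithm: 37 = 1·32 + 5, 32 = 6·5 + 2, 5 = 2·2 + 1; back-substituting gives 1 = 22·32 − 19·37, so 32⁻¹ ≡ 22 (mod 37).
For any y ∈ ℤ_{37}, x = 22(y − 18) mod 37 satisfies φ(x) = 32·22(y − 18) + 18 ≡ y (since 32·22 ≡ 1 mod 37). So every y has a preimage.
Hence φ is bijective.
Since φ is bijective, we find φ⁻¹(18): we need 32x ≡ 18 − 18 ≡ 0 (mod 37). Using 32⁻¹ = 22: x ≡ 22·0 = 0, so x = 0.
Check: φ(0) = 32·0 + 18 = 18 ≡ 18 (mod 37).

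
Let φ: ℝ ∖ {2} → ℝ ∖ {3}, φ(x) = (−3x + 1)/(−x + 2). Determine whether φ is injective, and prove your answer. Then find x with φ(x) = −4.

9/7

Suppose φ(s) = φ(t). Cross-multiplying: (−3s + 1)(−t + 2) = (−3t + 1)(−s + 2).
Expanding both sides and cancelling the symmetric terms leaves −5·(s − t) = 0. Since −5 ≠ 0, s = t. Thus φ is injective.
Solving φ(x) = −4: cross-multiplying gives −3x + 1 = −4(−x + 2), which rearranges to −7x = −9, so x = 9/7.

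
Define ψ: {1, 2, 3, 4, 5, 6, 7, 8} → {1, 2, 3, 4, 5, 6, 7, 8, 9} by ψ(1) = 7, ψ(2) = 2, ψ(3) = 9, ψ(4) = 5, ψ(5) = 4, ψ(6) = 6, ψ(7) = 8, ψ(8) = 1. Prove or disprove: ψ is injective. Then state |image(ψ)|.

8

The values ψ(1), …, ψ(8) are 7, 2, 9, 5, 4, 6, 8, 1 — all distinct.
So ψ(a) = ψ(b) only when a = b, and ψ is injective.
The image of ψ is {1, 2, 4, 5, 6, 7, 8, 9}, which has 8 elements.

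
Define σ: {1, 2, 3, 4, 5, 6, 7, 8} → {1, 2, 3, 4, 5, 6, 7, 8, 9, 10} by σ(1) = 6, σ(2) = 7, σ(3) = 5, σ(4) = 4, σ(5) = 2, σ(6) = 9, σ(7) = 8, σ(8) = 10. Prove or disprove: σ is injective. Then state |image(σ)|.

The values σ(1), …, σ(8) are 6, 7, 5, 4, 2, 9, 8, 10 — all distinct.
So σ(s) = σ(t) only when s = t, and σ is injective.
The image of σ is {2, 4, 5, 6, 7, 8, 9, 10}, which has 8 elements.

8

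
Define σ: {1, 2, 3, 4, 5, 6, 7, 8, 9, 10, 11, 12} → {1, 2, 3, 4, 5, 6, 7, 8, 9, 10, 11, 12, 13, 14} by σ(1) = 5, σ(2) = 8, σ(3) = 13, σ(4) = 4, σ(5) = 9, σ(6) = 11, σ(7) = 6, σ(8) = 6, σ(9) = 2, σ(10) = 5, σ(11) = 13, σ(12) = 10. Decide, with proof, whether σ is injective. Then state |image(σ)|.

σ(7) = 6 = σ(8) with 7 ≠ 8, so σ is not injective.
The image of σ is {2, 4, 5, 6, 8, 9, 10, 11, 13}, which has 9 elements.

9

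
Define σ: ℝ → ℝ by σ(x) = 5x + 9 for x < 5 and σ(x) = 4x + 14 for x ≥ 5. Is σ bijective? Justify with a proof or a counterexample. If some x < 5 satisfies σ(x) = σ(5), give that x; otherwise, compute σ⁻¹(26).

17/5

Both pieces are strictly increasing (slopes 5 and 4), so each is injective on its own interval.
The left piece maps (−∞, 5) onto (−∞, 34); the right piece maps [5, ∞) onto [34, ∞).
Since 34 = 34, the images partition ℝ: σ is injective and surjective, hence bijective.
Because the two images are disjoint, no x < 5 has σ(x) = σ(5), so we compute σ⁻¹(26): 26 lies in (−∞, 34), so solve 5x + 9 = 26: x = (26 − 9)/5 = 17/5.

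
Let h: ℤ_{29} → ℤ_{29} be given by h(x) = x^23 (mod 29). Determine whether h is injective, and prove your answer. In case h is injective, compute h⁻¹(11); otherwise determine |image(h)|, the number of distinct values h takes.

Since 29 is prime, the nonzero elements of ℤ_{29} form a cyclic group of order 28.
As gcd(23, 28) = 1, raising to the 23rd power is a bijection on this group: if u^23 ≡ v^23 then (uv^{−1})^23 = 1, and the only element of order dividing gcd(23, 28) = 1 is 1, so u = v.
With h(0) = 0 this makes h injective on all of ℤ_{29}, hence bijective (finite equal-size domain and codomain). In particular h is injective.
Since h is injective, we find the preimage of 11. The inverse of x ↦ x^23 on (ℤ_{29})^× is x ↦ x^11, because 23·11 = 253 = 9·28 + 1 ≡ 1 (mod 28) and x^{28} = 1 for x ≠ 0 (Fermat). So h⁻¹(11) = 11^11 mod 29.
Repeated squaring mod 29: 11^1 ≡ 11, 11^2 ≡ 11² = 121 ≡ 5, 11^4 ≡ 5² = 25, 11^8 ≡ 25² = 625 ≡ 16. Since 11 = 8 + 2 + 1, 11^11 ≡ 16·5·11: 16·5 = 80 ≡ 22, then 22·11 = 242 ≡ 10. So 11^11 ≡ 10 (mod 29).
Hence h⁻¹(11) = 10.

10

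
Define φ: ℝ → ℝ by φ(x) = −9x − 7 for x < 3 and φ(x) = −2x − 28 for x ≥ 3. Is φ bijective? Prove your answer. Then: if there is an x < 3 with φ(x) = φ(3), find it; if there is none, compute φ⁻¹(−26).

19/9

Both pieces are strictly decreasing (slopes −9 and −2), so each is injective on its own interval.
The left piece maps (−∞, 3) onto (−34, ∞); the right piece maps [3, ∞) onto (−∞, −34].
Since −34 = −34, the images partition ℝ: φ is injective and surjective, hence bijective.
Because the two images are disjoint, no x < 3 has φ(x) = φ(3), so we compute φ⁻¹(−26): −26 lies in (−34, ∞), so solve −9x − 7 = −26: x = (−26 + 7)/(−9) = 19/9.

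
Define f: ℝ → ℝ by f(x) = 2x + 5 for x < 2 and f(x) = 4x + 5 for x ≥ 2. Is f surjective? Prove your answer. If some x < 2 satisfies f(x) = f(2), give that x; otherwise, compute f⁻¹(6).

Both pieces are strictly increasing (slopes 2 and 4), so each is injective on its own interval.
The left piece maps (−∞, 2) onto (−∞, 9); the right piece maps [2, ∞) onto [13, ∞).
The union (−∞, 9) ∪ [13, ∞) omits the interval between 9 and 13; in particular 9 has no preimage. So f is not surjective.
Because the two images are disjoint, no x < 2 has f(x) = f(2), so we compute f⁻¹(6): 6 lies in (−∞, 9), so solve 2x + 5 = 6: x = (6 − 5)/2 = 1/2.

1/2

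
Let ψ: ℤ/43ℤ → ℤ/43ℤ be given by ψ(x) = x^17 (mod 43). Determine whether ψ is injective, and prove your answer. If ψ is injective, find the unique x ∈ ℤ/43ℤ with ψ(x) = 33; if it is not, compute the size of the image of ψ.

18

Since 43 is prime, the nonzero elements of ℤ/43ℤ form a cyclic group of order 42.
As gcd(17, 42) = 1, raising to the 17th power is a bijection on this group: if a^17 ≡ b^17 then (ab^{−1})^17 = 1, and the only element of order dividing gcd(17, 42) = 1 is 1, so a = b.
With ψ(0) = 0 this makes ψ injective on all of ℤ/43ℤ, hence bijective (finite equal-size domain and codomain). In particular ψ is injective.
Since ψ is injective, we find the preimage of 33. The inverse of x ↦ x^17 on (ℤ/43ℤ)^× is x ↦ x^5, because 17·5 = 85 = 2·42 + 1 ≡ 1 (mod 42) and x^{42} = 1 for x ≠ 0 (Fermat). So ψ⁻¹(33) = 33^5 mod 43.
Repeated squaring mod 43: 33^1 ≡ 33, 33^2 ≡ 33² = 1089 ≡ 14, 33^4 ≡ 14² = 196 ≡ 24. Since 5 = 4 + 1, 33^5 ≡ 24·33: 24·33 = 792 ≡ 18. So 33^5 ≡ 18 (mod 43).
Hence ψ⁻¹(33) = 18.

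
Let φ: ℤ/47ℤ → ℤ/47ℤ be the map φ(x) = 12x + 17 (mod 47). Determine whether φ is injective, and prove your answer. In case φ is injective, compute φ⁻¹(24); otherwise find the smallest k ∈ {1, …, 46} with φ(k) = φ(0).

28

If φ(s) = φ(t), then 12s ≡ 12t (mod 47). Because gcd(12, 47) = 1, we may cancel 12 to get s ≡ t (mod 47).
Hence φ is injective.
We now compute 12⁻¹ mod 47 explicitly. Euclid's algorithm: 47 = 3·12 + 11, 12 = 1·11 + 1; back-substituting gives 1 = 4·12 − 1·47, so 12⁻¹ ≡ 4 (mod 47).
Since φ is injective, we find φ⁻¹(24): we need 12x ≡ 24 − 17 ≡ 7 (mod 47). Using 12⁻¹ = 4: x ≡ 4·7 = 28, so x = 28.
Check: φ(28) = 12·28 + 17 = 353 = 7·47 + 24 ≡ 24 (mod 47).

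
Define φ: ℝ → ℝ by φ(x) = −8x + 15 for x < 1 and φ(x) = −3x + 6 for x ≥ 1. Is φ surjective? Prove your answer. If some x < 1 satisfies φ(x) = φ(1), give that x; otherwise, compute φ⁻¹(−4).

10/3

Both pieces are strictly decreasing (slopes −8 and −3), so each is injective on its own interval.
The left piece maps (−∞, 1) onto (7, ∞); the right piece maps [1, ∞) onto (−∞, 3].
The union (7, ∞) ∪ (−∞, 3] omits the interval between 7 and 3; in particular 7 has no preimage. So φ is not surjective.
Because the two images are disjoint, no x < 1 has φ(x) = φ(1), so we compute φ⁻¹(−4): −4 lies in (−∞, 3], so solve −3x + 6 = −4: x = (−4 − 6)/(−3) = 10/3.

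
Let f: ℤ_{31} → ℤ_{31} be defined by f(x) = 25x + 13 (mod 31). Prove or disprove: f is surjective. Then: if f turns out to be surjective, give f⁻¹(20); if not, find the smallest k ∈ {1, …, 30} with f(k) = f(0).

Since gcd(25, 31) = 1, 25 is invertible modulo 31. Euclid's algorithm: 31 = 1·25 + 6, 25 = 4·6 + 1; back-substituting gives 1 = 5·25 − 4·31, so 25⁻¹ ≡ 5 (mod 31).
Then y ↦ 5(y − 13) is a two-sided inverse to f, so every y ∈ ℤ_{31} has a preimage.
Hence f is surjective.
Since f is surjective, we find f⁻¹(20): we need 25x ≡ 20 − 13 ≡ 7 (mod 31). Using 25⁻¹ = 5: x ≡ 5·7 = 35 = 1·31 + 4, so x = 4.
Check: f(4) = 25·4 + 13 = 113 = 3·31 + 20 ≡ 20 (mod 31).

4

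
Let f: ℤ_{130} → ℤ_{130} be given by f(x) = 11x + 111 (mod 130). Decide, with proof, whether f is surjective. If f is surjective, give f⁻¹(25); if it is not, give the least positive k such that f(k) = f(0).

Since gcd(11, 130) = 1, 11 is invertible modulo 130. Euclid's algorithm: 130 = 11·11 + 9, 11 = 1·9 + 2, 9 = 4·2 + 1; back-substituting gives 1 = 71·11 − 6·130, so 11⁻¹ ≡ 71 (mod 130).
Then y ↦ 71(y − 111) is a two-sided inverse to f, so every y ∈ ℤ_{130} has a preimage.
Therefore f is surjective.
Since f is surjective, we find f⁻¹(25): we need 11x ≡ 25 − 111 ≡ 44 (mod 130). Using 11⁻¹ = 71: x ≡ 71·44 = 3124 = 24·130 + 4, so x = 4.
Check: f(4) = 11·4 + 111 = 155 = 1·130 + 25 ≡ 25 (mod 130).

4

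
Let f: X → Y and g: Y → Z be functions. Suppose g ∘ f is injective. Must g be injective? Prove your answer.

not injective

No. Take X = {1}, Y = {1, 2, 3}, Z = {1, 2, 3}, f(a) = a for each a ∈ X, and g(b) = 2 if b ∈ {2, 3} else g(b) = b.
Then g ∘ f = f is injective (X ⊂ Y and f is the inclusion), but g(2) = g(3) = 2 with 2 ≠ 3, so g is not injective.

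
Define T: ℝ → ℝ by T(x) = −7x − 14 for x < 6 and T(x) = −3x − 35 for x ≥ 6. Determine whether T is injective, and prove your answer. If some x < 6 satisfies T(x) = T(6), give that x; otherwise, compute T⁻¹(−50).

39/7

Both pieces are strictly decreasing (slopes −7 and −3), so each is injective on its own interval.
The left piece maps (−∞, 6) onto (−56, ∞); the right piece maps [6, ∞) onto (−∞, −53].
These images overlap. In particular T(6) = −53 (right piece), and solving −7x − 14 = −53 on the left piece gives x = 39/7 < 6.
So T(39/7) = T(6) with 39/7 ≠ 6, and T is not injective. This x = 39/7 is the requested value below 6.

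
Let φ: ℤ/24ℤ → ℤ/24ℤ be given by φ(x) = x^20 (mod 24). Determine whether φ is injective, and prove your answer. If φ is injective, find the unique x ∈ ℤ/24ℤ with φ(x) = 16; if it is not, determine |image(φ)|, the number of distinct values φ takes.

φ(2): Repeated squaring mod 24: 2^1 ≡ 2, 2^2 ≡ 2² = 4, 2^4 ≡ 4² = 16, 2^8 ≡ 16² = 256 ≡ 16, 2^16 ≡ 16² = 256 ≡ 16. Since 20 = 16 + 4, 2^20 ≡ 16·16: 16·16 = 256 ≡ 16. So 2^20 ≡ 16 (mod 24).
φ(4): Repeated squaring mod 24: 4^1 ≡ 4, 4^2 ≡ 4² = 16, 4^4 ≡ 16² = 256 ≡ 16, 4^8 ≡ 16² = 256 ≡ 16, 4^16 ≡ 16² = 256 ≡ 16. Since 20 = 16 + 4, 4^20 ≡ 16·16: 16·16 = 256 ≡ 16. So 4^20 ≡ 16 (mod 24).
So φ(2) = φ(4) = 16 while 2 ≠ 4, so φ is not injective.
Since φ is not injective, we determine |image(φ)|. Computing x^20 mod 24 for each x (by repeated squaring, reducing mod 24 at every step), the values φ(0), φ(1), …, φ(23) are: 0, 1, 16, 9, 16, 1, 0, 1, 16, 9, 16, 1, 0, 1, 16, 9, 16, 1, 0, 1, 16, 9, 16, 1.
The distinct values are {0, 1, 9, 16}; there are 4 of them.

4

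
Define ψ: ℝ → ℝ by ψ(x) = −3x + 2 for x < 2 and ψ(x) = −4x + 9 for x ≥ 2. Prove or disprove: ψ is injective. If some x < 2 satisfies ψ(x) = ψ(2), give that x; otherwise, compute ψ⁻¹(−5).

1/3

Both pieces are strictly decreasing (slopes −3 and −4), so each is injective on its own interval.
The left piece maps (−∞, 2) onto (−4, ∞); the right piece maps [2, ∞) onto (−∞, 1].
These images overlap. In particular ψ(2) = 1 (right piece), and solving −3x + 2 = 1 on the left piece gives x = 1/3 < 2.
So ψ(1/3) = ψ(2) with 1/3 ≠ 2, and ψ is not injective. This x = 1/3 is the requested value below 2.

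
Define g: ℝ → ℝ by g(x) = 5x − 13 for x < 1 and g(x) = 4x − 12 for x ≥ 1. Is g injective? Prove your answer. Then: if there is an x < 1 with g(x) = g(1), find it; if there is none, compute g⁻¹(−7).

5/4

Both pieces are strictly increasing (slopes 5 and 4), so each is injective on its own interval.
The left piece maps (−∞, 1) onto (−∞, −8); the right piece maps [1, ∞) onto [−8, ∞).
These images are disjoint, so no value is attained by both pieces. Therefore g is injective.
Because the two images are disjoint, no x < 1 has g(x) = g(1), so we compute g⁻¹(−7): −7 lies in [−8, ∞), so solve 4x − 12 = −7: x = (−7 + 12)/4 = 5/4.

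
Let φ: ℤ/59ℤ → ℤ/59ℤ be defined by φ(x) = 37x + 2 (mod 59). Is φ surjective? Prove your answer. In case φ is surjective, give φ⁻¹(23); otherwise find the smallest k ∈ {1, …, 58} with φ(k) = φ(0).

Recall that φ is surjective if every y in the codomain equals φ(x) for some x in the domain.
Since gcd(37, 59) = 1, 37 is invertible modulo 59. Euclid's algorithm: 59 = 1·37 + 22, 37 = 1·22 + 15, 22 = 1·15 + 7, 15 = 2·7 + 1; back-substituting gives 1 = 8·37 − 5·59, so 37⁻¹ ≡ 8 (mod 59).
Then y ↦ 8(y − 2) is a two-sided inverse to φ, so every y ∈ ℤ/59ℤ has a preimage.
Therefore φ is surjective.
Since φ is surjective, we find φ⁻¹(23): we need 37x ≡ 23 − 2 ≡ 21 (mod 59). Using 37⁻¹ = 8: x ≡ 8·21 = 168 = 2·59 + 50, so x = 50.
Check: φ(50) = 37·50 + 2 = 1852 = 31·59 + 23 ≡ 23 (mod 59).

50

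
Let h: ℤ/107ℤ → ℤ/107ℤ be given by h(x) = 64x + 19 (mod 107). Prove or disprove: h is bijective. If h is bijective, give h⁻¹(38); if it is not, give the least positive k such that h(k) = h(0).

If h(s) = h(t), then 64s ≡ 64t (mod 107). Because gcd(64, 107) = 1, we may cancel 64 to get s ≡ t (mod 107).
We now compute 64⁻¹ mod 107 explicitly. Euclid's algorithm: 107 = 1·64 + 43, 64 = 1·43 + 21, 43 = 2·21 + 1; back-substituting gives 1 = 102·64 − 61·107, so 64⁻¹ ≡ 102 (mod 107).
For any y ∈ ℤ/107ℤ, x = 102(y − 19) mod 107 satisfies h(x) = 64·102(y − 19) + 19 ≡ y (since 64·102 ≡ 1 mod 107). So every y has a preimage.
Thus h is bijective.
Since h is bijective, we find h⁻¹(38): we need 64x ≡ 38 − 19 ≡ 19 (mod 107). Using 64⁻¹ = 102: x ≡ 102·19 = 1938 = 18·107 + 12, so x = 12.
Check: h(12) = 64·12 + 19 = 787 = 7·107 + 38 ≡ 38 (mod 107).

12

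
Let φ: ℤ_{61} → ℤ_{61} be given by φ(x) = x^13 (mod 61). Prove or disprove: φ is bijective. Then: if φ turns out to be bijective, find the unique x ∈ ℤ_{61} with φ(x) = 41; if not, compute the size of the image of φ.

Since 61 is prime, the nonzero elements of ℤ_{61} form a cyclic group of order 60.
As gcd(13, 60) = 1, raising to the 13th power is a bijection on this group: if a^13 ≡ b^13 then (ab^{−1})^13 = 1, and the only element of order dividing gcd(13, 60) = 1 is 1, so a = b.
With φ(0) = 0 this makes φ injective on all of ℤ_{61}, hence bijective (finite equal-size domain and codomain). In particular φ is bijective.
Since φ is bijective, we find the preimage of 41. The inverse of x ↦ x^13 on (ℤ_{61})^× is x ↦ x^37, because 13·37 = 481 = 8·60 + 1 ≡ 1 (mod 60) and x^{60} = 1 for x ≠ 0 (Fermat). So φ⁻¹(41) = 41^37 mod 61.
Repeated squaring mod 61: 41^1 ≡ 41, 41^2 ≡ 41² = 1681 ≡ 34, 41^4 ≡ 34² = 1156 ≡ 58, 41^8 ≡ 58² = 3364 ≡ 9, 41^16 ≡ 9² = 81 ≡ 20, 41^32 ≡ 20² = 400 ≡ 34. Since 37 = 32 + 4 + 1, 41^37 ≡ 34·58·41: 34·58 = 1972 ≡ 20, then 20·41 = 820 ≡ 27. So 41^37 ≡ 27 (mod 61).
Hence φ⁻¹(41) = 27.

27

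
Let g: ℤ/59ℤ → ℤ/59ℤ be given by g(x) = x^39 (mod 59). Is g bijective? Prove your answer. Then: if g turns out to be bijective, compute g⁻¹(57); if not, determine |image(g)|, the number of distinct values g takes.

Since 59 is prime, the nonzero elements of ℤ/59ℤ form a cyclic group of order 58.
As gcd(39, 58) = 1, raising to the 39th power is a bijection on this group: if u^39 ≡ v^39 then (uv^{−1})^39 = 1, and the only element of order dividing gcd(39, 58) = 1 is 1, so u = v.
With g(0) = 0 this makes g injective on all of ℤ/59ℤ, hence bijective (finite equal-size domain and codomain). In particular g is bijective.
Since g is bijective, we find the preimage of 57. The inverse of x ↦ x^39 on (ℤ/59ℤ)^× is x ↦ x^3, because 39·3 = 117 = 2·58 + 1 ≡ 1 (mod 58) and x^{58} = 1 for x ≠ 0 (Fermat). So g⁻¹(57) = 57^3 mod 59.
Repeated squaring mod 59: 57^1 ≡ 57, 57^2 ≡ 57² = 3249 ≡ 4. Since 3 = 2 + 1, 57^3 ≡ 4·57: 4·57 = 228 ≡ 51. So 57^3 ≡ 51 (mod 59).
Hence g⁻¹(57) = 51.

51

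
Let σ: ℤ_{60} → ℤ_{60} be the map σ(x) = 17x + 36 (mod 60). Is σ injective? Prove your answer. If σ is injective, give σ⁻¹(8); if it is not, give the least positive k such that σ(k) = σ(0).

If σ(s) = σ(t), then 17s ≡ 17t (mod 60). Because gcd(17, 60) = 1, we may cancel 17 to get s ≡ t (mod 60).
Hence σ is injective.
We now compute 17⁻¹ mod 60 explicitly. Euclid's algorithm: 60 = 3·17 + 9, 17 = 1·9 + 8, 9 = 1·8 + 1; back-substituting gives 1 = 53·17 − 15·60, so 17⁻¹ ≡ 53 (mod 60).
Since σ is injective, we compute σ⁻¹(8): solve 17x + 36 ≡ 8 (mod 60), i.e. 17x ≡ 32 (mod 60).
Multiplying by 17⁻¹ = 53 gives x ≡ 53·32 = 1696 = 28·60 + 16 ≡ 16 (mod 60).
Check: σ(16) = 17·16 + 36 = 308 = 5·60 + 8 ≡ 8 (mod 60).

16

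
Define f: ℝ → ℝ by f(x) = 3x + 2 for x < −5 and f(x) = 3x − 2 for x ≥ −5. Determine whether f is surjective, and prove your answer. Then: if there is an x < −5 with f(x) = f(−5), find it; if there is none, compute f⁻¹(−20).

-19/3

Both pieces are strictly increasing (slopes 3 and 3), so each is injective on its own interval.
The left piece maps (−∞, −5) onto (−∞, −13); the right piece maps [−5, ∞) onto [−17, ∞).
The union (−∞, −13) ∪ [−17, ∞) covers ℝ, so f is surjective.
For the follow-up: the images overlap, so an x < −5 with f(x) = f(−5) exists. f(−5) = −17; solving 3x + 2 = −17 for x < −5 gives x = (−17 − 2)/3 = −19/3.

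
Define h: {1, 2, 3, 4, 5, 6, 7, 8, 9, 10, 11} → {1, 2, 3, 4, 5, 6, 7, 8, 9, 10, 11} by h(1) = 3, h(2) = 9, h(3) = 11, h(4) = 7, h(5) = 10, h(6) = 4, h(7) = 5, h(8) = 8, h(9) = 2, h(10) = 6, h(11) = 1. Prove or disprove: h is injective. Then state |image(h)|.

11

The values h(1), …, h(11) are 3, 9, 11, 7, 10, 4, 5, 8, 2, 6, 1 — all distinct.
So h(x_1) = h(x_2) only when x_1 = x_2, and h is injective.
The image of h is {1, 2, 3, 4, 5, 6, 7, 8, 9, 10, 11}, which has 11 elements.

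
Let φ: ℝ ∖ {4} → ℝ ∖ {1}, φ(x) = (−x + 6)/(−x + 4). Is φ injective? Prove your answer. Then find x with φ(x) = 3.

3

Suppose φ(a) = φ(b). Cross-multiplying: (−a + 6)(−b + 4) = (−b + 6)(−a + 4).
Expanding both sides and cancelling the symmetric terms leaves 2·(a − b) = 0. Since 2 ≠ 0, a = b. So φ is injective.
Solving φ(x) = 3: cross-multiplying gives −x + 6 = 3(−x + 4), which rearranges to 2x = 6, so x = 3.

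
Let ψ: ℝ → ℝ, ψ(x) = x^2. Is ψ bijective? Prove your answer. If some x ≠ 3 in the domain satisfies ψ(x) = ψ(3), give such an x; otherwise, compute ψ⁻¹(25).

ψ(3) = 9 = (−3)^2 = ψ(−3) (since 2 is even), with 3 ≠ −3. So ψ is not injective, hence not bijective.
For the follow-up, such an x exists: taking x = −3 ∈ ℝ gives ψ(−3) = 9 = ψ(3) with −3 ≠ 3.

-3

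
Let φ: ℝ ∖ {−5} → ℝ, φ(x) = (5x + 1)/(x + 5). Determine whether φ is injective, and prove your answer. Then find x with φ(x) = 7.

Suppose φ(x_1) = φ(x_2). Cross-multiplying: (5x_1 + 1)(x_2 + 5) = (5x_2 + 1)(x_1 + 5).
Expanding both sides and cancelling the symmetric terms leaves 24·(x_1 − x_2) = 0. Since 24 ≠ 0, x_1 = x_2. So φ is injective.
Solving φ(x) = 7: cross-multiplying gives 5x + 1 = 7(x + 5), which rearranges to −2x = 34, so x = −17.

-17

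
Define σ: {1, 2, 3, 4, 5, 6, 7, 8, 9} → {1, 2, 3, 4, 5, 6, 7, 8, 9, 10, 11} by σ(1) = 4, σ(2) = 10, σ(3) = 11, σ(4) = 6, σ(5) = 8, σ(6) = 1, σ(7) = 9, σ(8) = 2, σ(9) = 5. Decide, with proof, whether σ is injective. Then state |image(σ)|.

9

The values σ(1), …, σ(9) are 4, 10, 11, 6, 8, 1, 9, 2, 5 — all distinct.
So σ(x_1) = σ(x_2) only when x_1 = x_2, and σ is injective.
The image of σ is {1, 2, 4, 5, 6, 8, 9, 10, 11}, which has 9 elements.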